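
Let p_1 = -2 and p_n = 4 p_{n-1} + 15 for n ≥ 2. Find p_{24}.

The fixed point is 15/(1 - 4) = -5, so p_n + 5 = 4(p_{n-1} + 5).
Hence p_n = 3·4^{n-1} - 5.
p_{24} = 3·4^{23} - 5 = 3·70368744177664 - 5 = 211106232532987.

211106232532987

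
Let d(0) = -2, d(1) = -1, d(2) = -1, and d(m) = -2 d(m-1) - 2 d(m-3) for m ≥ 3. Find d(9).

d(3) = -2(-1) - 2(-2) = 6
d(4) = -2(6) - 2(-1) = -10
d(5) = -2(-10) - 2(-1) = 22
d(6) = -2(22) - 2(6) = -56
d(7) = -2(-56) - 2(-10) = 132
d(8) = -2(132) - 2(22) = -308
d(9) = -2(-308) - 2(-56) = 728

728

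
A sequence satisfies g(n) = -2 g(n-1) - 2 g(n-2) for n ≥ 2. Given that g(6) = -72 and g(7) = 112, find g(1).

-4

Rearranging, g(n-2) = (g(n) + 2 g(n-1)) / -2.
g(5) = (112 + 2(-72)) / -2 = -32/-2 = 16
g(4) = (-72 + 2(16)) / -2 = -40/-2 = 20
g(3) = (16 + 2(20)) / -2 = 56/-2 = -28
g(2) = (20 + 2(-28)) / -2 = -36/-2 = 18
g(1) = (-28 + 2(18)) / -2 = 8/-2 = -4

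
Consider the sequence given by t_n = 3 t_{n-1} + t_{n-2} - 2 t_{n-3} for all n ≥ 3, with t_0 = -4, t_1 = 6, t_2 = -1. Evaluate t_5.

73

t_3 = 3·(-1) + 6 - 2·(-4) = 11
t_4 = 3·11 + (-1) - 2·6 = 20
t_5 = 3·20 + 11 - 2·(-1) = 73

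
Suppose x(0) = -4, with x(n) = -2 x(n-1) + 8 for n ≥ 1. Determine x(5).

216

x(1) = -2*(-4) + 8 = 16
x(2) = -2*16 + 8 = -24
x(3) = -2*(-24) + 8 = 56
x(4) = -2*56 + 8 = -104
x(5) = -2*(-104) + 8 = 216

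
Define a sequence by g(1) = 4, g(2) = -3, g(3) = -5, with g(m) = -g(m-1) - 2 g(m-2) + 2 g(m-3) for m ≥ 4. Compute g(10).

g(4) = -(-5) - 2·(-3) + 2·4 = 19
g(5) = -19 - 2·(-5) + 2·(-3) = -15
g(6) = -(-15) - 2·19 + 2·(-5) = -33
g(7) = -(-33) - 2·(-15) + 2·19 = 101
g(8) = -101 - 2·(-33) + 2·(-15) = -65
g(9) = -(-65) - 2·101 + 2·(-33) = -203
g(10) = -(-203) - 2·(-65) + 2·101 = 535

535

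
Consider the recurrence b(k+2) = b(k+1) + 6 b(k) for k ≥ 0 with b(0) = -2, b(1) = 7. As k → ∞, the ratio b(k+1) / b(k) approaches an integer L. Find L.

3

The characteristic equation is r^2 - r - 6 = 0, which factors as (r - 3)(r + 2) = 0.
So the roots are 3 and -2. Since |3| > |-2| and the coefficient of 3^k is non-zero, the ratio tends to 3.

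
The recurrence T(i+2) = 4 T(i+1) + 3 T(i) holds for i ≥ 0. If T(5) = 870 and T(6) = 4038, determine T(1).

Rearranging, T(i-2) = (T(i) - 4 T(i-1)) / 3.
T(4) = (4038 - 4(870)) / 3 = 558/3 = 186
T(3) = (870 - 4(186)) / 3 = 126/3 = 42
T(2) = (186 - 4(42)) / 3 = 18/3 = 6
T(1) = (42 - 4(6)) / 3 = 18/3 = 6

6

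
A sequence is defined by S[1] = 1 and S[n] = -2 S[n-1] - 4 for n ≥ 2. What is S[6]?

-76

S[2] = -2(1) - 4 = -6
S[3] = -2(-6) - 4 = 8
S[4] = -2(8) - 4 = -20
S[5] = -2(-20) - 4 = 36
S[6] = -2(36) - 4 = -76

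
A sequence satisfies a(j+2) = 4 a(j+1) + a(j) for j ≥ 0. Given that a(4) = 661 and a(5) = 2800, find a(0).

Rearranging, a(j-2) = a(j) - 4 a(j-1).
a(3) = 2800 - 4*661 = 156
a(2) = 661 - 4*156 = 37
a(1) = 156 - 4*37 = 8
a(0) = 37 - 4*8 = 5

5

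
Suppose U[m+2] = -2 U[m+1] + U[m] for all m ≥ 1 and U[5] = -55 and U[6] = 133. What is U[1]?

Rearranging, U[m-2] = U[m] + 2 U[m-1].
U[4] = 133 + 2(-55) = 23
U[3] = -55 + 2(23) = -9
U[2] = 23 + 2(-9) = 5
U[1] = -9 + 2(5) = 1

1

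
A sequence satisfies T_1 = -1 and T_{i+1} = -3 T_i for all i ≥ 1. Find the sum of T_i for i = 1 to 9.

-4921

T_2 = -3·(-1) = 3
T_3 = -3·3 = -9
T_4 = -3·(-9) = 27
T_5 = -3·27 = -81
T_6 = -3·(-81) = 243
T_7 = -3·243 = -729
T_8 = -3·(-729) = 2187
T_9 = -3·2187 = -6561
Sum = (-1) + 3 + (-9) + 27 + (-81) + 243 + (-729) + 2187 + (-6561) = -4921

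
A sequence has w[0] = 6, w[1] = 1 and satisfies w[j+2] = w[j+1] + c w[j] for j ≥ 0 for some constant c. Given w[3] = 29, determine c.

4

w[2] = 1 + 6c
w[3] = 1 + 7c
So 1 + 7c = 29, giving c = 4.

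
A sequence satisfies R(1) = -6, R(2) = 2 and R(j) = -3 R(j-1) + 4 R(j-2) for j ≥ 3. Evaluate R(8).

R(3) = -3*2 + 4*(-6) = -30
R(4) = -3*(-30) + 4*2 = 98
R(5) = -3*98 + 4*(-30) = -414
R(6) = -3*(-414) + 4*98 = 1634
R(7) = -3*1634 + 4*(-414) = -6558
R(8) = -3*(-6558) + 4*1634 = 26210

26210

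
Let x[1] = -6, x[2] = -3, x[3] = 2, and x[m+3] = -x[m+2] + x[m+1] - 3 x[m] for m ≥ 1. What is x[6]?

x[4] = -2 + (-3) - 3·(-6) = 13
x[5] = -13 + 2 - 3·(-3) = -2
x[6] = -(-2) + 13 - 3·2 = 9

9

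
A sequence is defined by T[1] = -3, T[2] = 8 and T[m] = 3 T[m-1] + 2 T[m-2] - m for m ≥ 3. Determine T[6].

T[3] = 3(8) + 2(-3) - 3 = 15
T[4] = 3(15) + 2(8) - 4 = 57
T[5] = 3(57) + 2(15) - 5 = 196
T[6] = 3(196) + 2(57) - 6 = 696

696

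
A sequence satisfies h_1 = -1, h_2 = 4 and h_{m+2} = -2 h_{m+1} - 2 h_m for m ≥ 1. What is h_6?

-16

h_3 = -2*4 - 2*(-1) = -6
h_4 = -2*(-6) - 2*4 = 4
h_5 = -2*4 - 2*(-6) = 4
h_6 = -2*4 - 2*4 = -16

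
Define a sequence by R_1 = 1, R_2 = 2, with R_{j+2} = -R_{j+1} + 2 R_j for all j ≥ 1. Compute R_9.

-84

R_3 = -2 + 2*1 = 0
R_4 = -0 + 2*2 = 4
R_5 = -4 + 2*0 = -4
R_6 = -(-4) + 2*4 = 12
R_7 = -12 + 2*(-4) = -20
R_8 = -(-20) + 2*12 = 44
R_9 = -44 + 2*(-20) = -84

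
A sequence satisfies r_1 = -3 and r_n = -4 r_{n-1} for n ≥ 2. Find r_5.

r_2 = -4*(-3) = 12
r_3 = -4*12 = -48
r_4 = -4*(-48) = 192
r_5 = -4*192 = -768

-768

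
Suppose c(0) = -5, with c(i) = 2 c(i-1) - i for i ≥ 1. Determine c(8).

c(1) = 2*(-5) - 1 = -11
c(2) = 2*(-11) - 2 = -24
c(3) = 2*(-24) - 3 = -51
c(4) = 2*(-51) - 4 = -106
c(5) = 2*(-106) - 5 = -217
c(6) = 2*(-217) - 6 = -440
c(7) = 2*(-440) - 7 = -887
c(8) = 2*(-887) - 8 = -1782

-1782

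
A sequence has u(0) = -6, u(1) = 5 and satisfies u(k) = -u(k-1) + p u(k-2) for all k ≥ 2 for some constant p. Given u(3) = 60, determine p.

5

u(2) = -5 - 6p
u(3) = 5 + 11p
So 5 + 11p = 60, giving p = 5.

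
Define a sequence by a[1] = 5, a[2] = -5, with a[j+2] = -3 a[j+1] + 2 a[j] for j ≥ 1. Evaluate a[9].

a[3] = -3·(-5) + 2·5 = 25
a[4] = -3·25 + 2·(-5) = -85
a[5] = -3·(-85) + 2·25 = 305
a[6] = -3·305 + 2·(-85) = -1085
a[7] = -3·(-1085) + 2·305 = 3865
a[8] = -3·3865 + 2·(-1085) = -13765
a[9] = -3·(-13765) + 2·3865 = 49025

49025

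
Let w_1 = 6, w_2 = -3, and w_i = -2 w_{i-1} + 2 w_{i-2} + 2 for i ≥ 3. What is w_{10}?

-19406

w_3 = -2(-3) + 2(6) + 2 = 20
w_4 = -2(20) + 2(-3) + 2 = -44
w_5 = -2(-44) + 2(20) + 2 = 130
w_6 = -2(130) + 2(-44) + 2 = -346
w_7 = -2(-346) + 2(130) + 2 = 954
w_8 = -2(954) + 2(-346) + 2 = -2598
w_9 = -2(-2598) + 2(954) + 2 = 7106
w_{10} = -2(7106) + 2(-2598) + 2 = -19406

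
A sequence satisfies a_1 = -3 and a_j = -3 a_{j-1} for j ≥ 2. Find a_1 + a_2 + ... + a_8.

a_2 = -3*(-3) = 9
a_3 = -3*9 = -27
a_4 = -3*(-27) = 81
a_5 = -3*81 = -243
a_6 = -3*(-243) = 729
a_7 = -3*729 = -2187
a_8 = -3*(-2187) = 6561
Sum = (-3) + 9 + (-27) + 81 + (-243) + 729 + (-2187) + 6561 = 4920

4920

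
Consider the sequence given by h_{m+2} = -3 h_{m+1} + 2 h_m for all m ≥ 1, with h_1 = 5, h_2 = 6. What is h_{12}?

905532

h_3 = -3(6) + 2(5) = -8
h_4 = -3(-8) + 2(6) = 36
h_5 = -3(36) + 2(-8) = -124
h_6 = -3(-124) + 2(36) = 444
h_7 = -3(444) + 2(-124) = -1580
h_8 = -3(-1580) + 2(444) = 5628
h_9 = -3(5628) + 2(-1580) = -20044
h_{10} = -3(-20044) + 2(5628) = 71388
h_{11} = -3(71388) + 2(-20044) = -254252
h_{12} = -3(-254252) + 2(71388) = 905532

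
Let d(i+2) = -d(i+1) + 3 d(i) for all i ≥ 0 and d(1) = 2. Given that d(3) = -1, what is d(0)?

Let d(0) = z.
d(2) = -2 + 3z
d(3) = 8 - 3z
So 8 - 3z = -1, giving z = 3.

3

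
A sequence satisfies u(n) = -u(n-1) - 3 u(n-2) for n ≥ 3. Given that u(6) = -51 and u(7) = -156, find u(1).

4

Rearranging, u(n-2) = (u(n) + u(n-1)) / -3.
u(5) = (-156 + (-51)) / -3 = -207/-3 = 69
u(4) = (-51 + 69) / -3 = 18/-3 = -6
u(3) = (69 + (-6)) / -3 = 63/-3 = -21
u(2) = (-6 + (-21)) / -3 = -27/-3 = 9
u(1) = (-21 + 9) / -3 = -12/-3 = 4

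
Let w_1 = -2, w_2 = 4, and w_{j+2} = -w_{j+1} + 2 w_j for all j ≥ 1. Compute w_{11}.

-2048

w_3 = -4 + 2·(-2) = -8
w_4 = -(-8) + 2·4 = 16
w_5 = -16 + 2·(-8) = -32
w_6 = -(-32) + 2·16 = 64
w_7 = -64 + 2·(-32) = -128
w_8 = -(-128) + 2·64 = 256
w_9 = -256 + 2·(-128) = -512
w_{10} = -(-512) + 2·256 = 1024
w_{11} = -1024 + 2·(-512) = -2048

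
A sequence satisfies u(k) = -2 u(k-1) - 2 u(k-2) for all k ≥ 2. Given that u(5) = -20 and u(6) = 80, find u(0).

Rearranging, u(k-2) = (u(k) + 2 u(k-1)) / -2.
u(4) = (80 + 2(-20)) / -2 = 40/-2 = -20
u(3) = (-20 + 2(-20)) / -2 = -60/-2 = 30
u(2) = (-20 + 2(30)) / -2 = 40/-2 = -20
u(1) = (30 + 2(-20)) / -2 = -10/-2 = 5
u(0) = (-20 + 2(5)) / -2 = -10/-2 = 5

5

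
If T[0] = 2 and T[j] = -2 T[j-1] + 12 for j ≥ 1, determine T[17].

262148

The fixed point is 12/(1 + 2) = 4, so T[j] - 4 = -2(T[j-1] - 4).
Hence T[j] = -2·(-2)^j + 4.
T[17] = -2·(-2)^{17} + 4 = -2·-131072 + 4 = 262148.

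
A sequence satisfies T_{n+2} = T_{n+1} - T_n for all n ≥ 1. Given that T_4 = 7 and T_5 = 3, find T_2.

-3

Rearranging, T_{n-2} = -(T_n - T_{n-1}).
T_3 = -(3 - 7) = 4
T_2 = -(7 - 4) = -3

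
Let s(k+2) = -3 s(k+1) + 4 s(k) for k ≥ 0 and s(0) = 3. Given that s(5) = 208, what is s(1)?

4

Let s(1) = x.
s(2) = 12 - 3x
s(3) = -36 + 13x
s(4) = 156 - 51x
s(5) = -612 + 205x
So -612 + 205x = 208, giving x = 4.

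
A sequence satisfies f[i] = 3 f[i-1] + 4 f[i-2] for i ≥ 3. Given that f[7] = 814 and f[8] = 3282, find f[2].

Rearranging, f[i-2] = (f[i] - 3 f[i-1]) / 4.
f[6] = (3282 - 3·814) / 4 = 840/4 = 210
f[5] = (814 - 3·210) / 4 = 184/4 = 46
f[4] = (210 - 3·46) / 4 = 72/4 = 18
f[3] = (46 - 3·18) / 4 = -8/4 = -2
f[2] = (18 - 3·(-2)) / 4 = 24/4 = 6

6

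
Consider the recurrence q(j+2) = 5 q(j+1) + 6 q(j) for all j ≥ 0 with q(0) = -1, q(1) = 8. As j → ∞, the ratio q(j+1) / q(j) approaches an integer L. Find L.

6

The characteristic equation is r^2 - 5r - 6 = 0, which factors as (r - 6)(r + 1) = 0.
So the roots are 6 and -1. Since |6| > |-1| and the coefficient of 6^j is non-zero, the ratio tends to 6.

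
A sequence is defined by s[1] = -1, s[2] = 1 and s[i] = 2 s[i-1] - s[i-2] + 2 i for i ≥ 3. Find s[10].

s[3] = 2(1) - (-1) + 6 = 9
s[4] = 2(9) - 1 + 8 = 25
s[5] = 2(25) - 9 + 10 = 51
s[6] = 2(51) - 25 + 12 = 89
s[7] = 2(89) - 51 + 14 = 141
s[8] = 2(141) - 89 + 16 = 209
s[9] = 2(209) - 141 + 18 = 295
s[10] = 2(295) - 209 + 20 = 401

401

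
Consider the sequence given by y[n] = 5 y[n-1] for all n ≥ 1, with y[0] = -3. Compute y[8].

y[1] = 5·(-3) = -15
y[2] = 5·(-15) = -75
y[3] = 5·(-75) = -375
y[4] = 5·(-375) = -1875
y[5] = 5·(-1875) = -9375
y[6] = 5·(-9375) = -46875
y[7] = 5·(-46875) = -234375
y[8] = 5·(-234375) = -1171875

-1171875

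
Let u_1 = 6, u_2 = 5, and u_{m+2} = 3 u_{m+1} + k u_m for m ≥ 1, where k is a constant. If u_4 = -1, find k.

u_3 = 15 + 6k
u_4 = 45 + 23k
So 45 + 23k = -1, giving k = -2.

-2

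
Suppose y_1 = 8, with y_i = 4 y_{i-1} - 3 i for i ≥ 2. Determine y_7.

23219

y_2 = 4*8 - 6 = 26
y_3 = 4*26 - 9 = 95
y_4 = 4*95 - 12 = 368
y_5 = 4*368 - 15 = 1457
y_6 = 4*1457 - 18 = 5810
y_7 = 4*5810 - 21 = 23219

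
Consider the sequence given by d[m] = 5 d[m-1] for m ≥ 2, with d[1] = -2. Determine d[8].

d[2] = 5*(-2) = -10
d[3] = 5*(-10) = -50
d[4] = 5*(-50) = -250
d[5] = 5*(-250) = -1250
d[6] = 5*(-1250) = -6250
d[7] = 5*(-6250) = -31250
d[8] = 5*(-31250) = -156250

-156250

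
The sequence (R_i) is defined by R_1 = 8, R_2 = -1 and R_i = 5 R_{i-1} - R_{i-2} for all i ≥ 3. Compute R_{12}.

R_3 = 5·(-1) - 8 = -13
R_4 = 5·(-13) - (-1) = -64
R_5 = 5·(-64) - (-13) = -307
R_6 = 5·(-307) - (-64) = -1471
R_7 = 5·(-1471) - (-307) = -7048
R_8 = 5·(-7048) - (-1471) = -33769
R_9 = 5·(-33769) - (-7048) = -161797
R_{10} = 5·(-161797) - (-33769) = -775216
R_{11} = 5·(-775216) - (-161797) = -3714283
R_{12} = 5·(-3714283) - (-775216) = -17796199

-17796199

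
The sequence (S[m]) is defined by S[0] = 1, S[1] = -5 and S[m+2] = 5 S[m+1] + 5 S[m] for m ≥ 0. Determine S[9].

-4990625

S[2] = 5*(-5) + 5*1 = -20
S[3] = 5*(-20) + 5*(-5) = -125
S[4] = 5*(-125) + 5*(-20) = -725
S[5] = 5*(-725) + 5*(-125) = -4250
S[6] = 5*(-4250) + 5*(-725) = -24875
S[7] = 5*(-24875) + 5*(-4250) = -145625
S[8] = 5*(-145625) + 5*(-24875) = -852500
S[9] = 5*(-852500) + 5*(-145625) = -4990625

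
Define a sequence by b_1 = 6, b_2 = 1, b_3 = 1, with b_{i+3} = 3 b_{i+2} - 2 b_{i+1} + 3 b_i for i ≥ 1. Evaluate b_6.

b_4 = 3(1) - 2(1) + 3(6) = 19
b_5 = 3(19) - 2(1) + 3(1) = 58
b_6 = 3(58) - 2(19) + 3(1) = 139

139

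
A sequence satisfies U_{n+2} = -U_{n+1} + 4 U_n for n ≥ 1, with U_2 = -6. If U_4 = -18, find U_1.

Let U_1 = x.
U_3 = 6 + 4x
U_4 = -30 - 4x
So -30 - 4x = -18, giving x = -3.

-3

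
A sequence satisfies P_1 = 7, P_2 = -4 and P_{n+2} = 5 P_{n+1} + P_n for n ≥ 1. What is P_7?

P_3 = 5*(-4) + 7 = -13
P_4 = 5*(-13) + (-4) = -69
P_5 = 5*(-69) + (-13) = -358
P_6 = 5*(-358) + (-69) = -1859
P_7 = 5*(-1859) + (-358) = -9653

-9653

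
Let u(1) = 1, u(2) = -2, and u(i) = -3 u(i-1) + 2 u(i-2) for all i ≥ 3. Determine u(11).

204020

u(3) = -3·(-2) + 2·1 = 8
u(4) = -3·8 + 2·(-2) = -28
u(5) = -3·(-28) + 2·8 = 100
u(6) = -3·100 + 2·(-28) = -356
u(7) = -3·(-356) + 2·100 = 1268
u(8) = -3·1268 + 2·(-356) = -4516
u(9) = -3·(-4516) + 2·1268 = 16084
u(10) = -3·16084 + 2·(-4516) = -57284
u(11) = -3·(-57284) + 2·16084 = 204020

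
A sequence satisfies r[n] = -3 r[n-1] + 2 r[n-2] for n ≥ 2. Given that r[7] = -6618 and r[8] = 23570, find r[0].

Rearranging, r[n-2] = (r[n] + 3 r[n-1]) / 2.
r[6] = (23570 + 3(-6618)) / 2 = 3716/2 = 1858
r[5] = (-6618 + 3(1858)) / 2 = -1044/2 = -522
r[4] = (1858 + 3(-522)) / 2 = 292/2 = 146
r[3] = (-522 + 3(146)) / 2 = -84/2 = -42
r[2] = (146 + 3(-42)) / 2 = 20/2 = 10
r[1] = (-42 + 3(10)) / 2 = -12/2 = -6
r[0] = (10 + 3(-6)) / 2 = -8/2 = -4

-4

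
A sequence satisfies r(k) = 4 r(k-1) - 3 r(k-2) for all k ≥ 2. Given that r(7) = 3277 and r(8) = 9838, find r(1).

Rearranging, r(k-2) = (r(k) - 4 r(k-1)) / -3.
r(6) = (9838 - 4*3277) / -3 = -3270/-3 = 1090
r(5) = (3277 - 4*1090) / -3 = -1083/-3 = 361
r(4) = (1090 - 4*361) / -3 = -354/-3 = 118
r(3) = (361 - 4*118) / -3 = -111/-3 = 37
r(2) = (118 - 4*37) / -3 = -30/-3 = 10
r(1) = (37 - 4*10) / -3 = -3/-3 = 1

1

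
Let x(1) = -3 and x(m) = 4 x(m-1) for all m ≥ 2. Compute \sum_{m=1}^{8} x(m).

x(2) = 4*(-3) = -12
x(3) = 4*(-12) = -48
x(4) = 4*(-48) = -192
x(5) = 4*(-192) = -768
x(6) = 4*(-768) = -3072
x(7) = 4*(-3072) = -12288
x(8) = 4*(-12288) = -49152
Sum = (-3) + (-12) + (-48) + (-192) + (-768) + (-3072) + (-12288) + (-49152) = -65535

-65535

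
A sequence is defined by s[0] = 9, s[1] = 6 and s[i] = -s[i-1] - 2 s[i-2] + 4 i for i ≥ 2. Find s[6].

s[2] = -6 - 2*9 + 8 = -16
s[3] = -(-16) - 2*6 + 12 = 16
s[4] = -16 - 2*(-16) + 16 = 32
s[5] = -32 - 2*16 + 20 = -44
s[6] = -(-44) - 2*32 + 24 = 4

4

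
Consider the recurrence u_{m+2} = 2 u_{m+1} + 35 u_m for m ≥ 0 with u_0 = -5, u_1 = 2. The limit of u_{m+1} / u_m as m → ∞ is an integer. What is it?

7

The characteristic equation is r^2 - 2r - 35 = 0, which factors as (r - 7)(r + 5) = 0.
So the roots are 7 and -5. Since |7| > |-5| and the coefficient of 7^m is non-zero, the ratio tends to 7.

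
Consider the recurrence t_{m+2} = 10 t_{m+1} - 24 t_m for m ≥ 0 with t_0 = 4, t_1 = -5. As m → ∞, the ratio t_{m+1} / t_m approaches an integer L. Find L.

The characteristic equation is r^2 - 10r + 24 = 0, which factors as (r - 6)(r - 4) = 0.
So the roots are 6 and 4. Since |6| > |4| and the coefficient of 6^m is non-zero, the ratio tends to 6.

6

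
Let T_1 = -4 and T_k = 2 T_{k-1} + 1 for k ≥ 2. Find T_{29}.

-805306369

The fixed point is 1/(1 - 2) = -1, so T_k + 1 = 2(T_{k-1} + 1).
Hence T_k = -3·2^{k-1} - 1.
T_{29} = -3·2^{28} - 1 = -3·268435456 - 1 = -805306369.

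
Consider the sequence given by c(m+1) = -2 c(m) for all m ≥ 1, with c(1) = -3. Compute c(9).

-768

c(2) = -2(-3) = 6
c(3) = -2(6) = -12
c(4) = -2(-12) = 24
c(5) = -2(24) = -48
c(6) = -2(-48) = 96
c(7) = -2(96) = -192
c(8) = -2(-192) = 384
c(9) = -2(384) = -768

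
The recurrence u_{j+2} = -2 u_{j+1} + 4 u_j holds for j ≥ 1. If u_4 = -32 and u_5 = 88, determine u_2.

Rearranging, u_{j-2} = (u_j + 2 u_{j-1}) / 4.
u_3 = (88 + 2*(-32)) / 4 = 24/4 = 6
u_2 = (-32 + 2*6) / 4 = -20/4 = -5

-5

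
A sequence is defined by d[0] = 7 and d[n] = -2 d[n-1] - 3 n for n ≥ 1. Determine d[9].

-3935

d[1] = -2*7 - 3 = -17
d[2] = -2*(-17) - 6 = 28
d[3] = -2*28 - 9 = -65
d[4] = -2*(-65) - 12 = 118
d[5] = -2*118 - 15 = -251
d[6] = -2*(-251) - 18 = 484
d[7] = -2*484 - 21 = -989
d[8] = -2*(-989) - 24 = 1954
d[9] = -2*1954 - 27 = -3935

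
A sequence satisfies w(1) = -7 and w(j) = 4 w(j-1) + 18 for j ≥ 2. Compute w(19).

-68719476742

The fixed point is 18/(1 - 4) = -6, so w(j) + 6 = 4(w(j-1) + 6).
Hence w(j) = -1·4^{j-1} - 6.
w(19) = -1·4^{18} - 6 = -1·68719476736 - 6 = -68719476742.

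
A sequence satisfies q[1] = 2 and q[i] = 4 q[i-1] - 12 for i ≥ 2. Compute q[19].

-137438953468

The fixed point is -12/(1 - 4) = 4, so q[i] - 4 = 4(q[i-1] - 4).
Hence q[i] = -2·4^{i-1} + 4.
q[19] = -2·4^{18} + 4 = -2·68719476736 + 4 = -137438953468.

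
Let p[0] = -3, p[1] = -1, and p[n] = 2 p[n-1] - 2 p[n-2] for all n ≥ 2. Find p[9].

p[2] = 2·(-1) - 2·(-3) = 4
p[3] = 2·4 - 2·(-1) = 10
p[4] = 2·10 - 2·4 = 12
p[5] = 2·12 - 2·10 = 4
p[6] = 2·4 - 2·12 = -16
p[7] = 2·(-16) - 2·4 = -40
p[8] = 2·(-40) - 2·(-16) = -48
p[9] = 2·(-48) - 2·(-40) = -16

-16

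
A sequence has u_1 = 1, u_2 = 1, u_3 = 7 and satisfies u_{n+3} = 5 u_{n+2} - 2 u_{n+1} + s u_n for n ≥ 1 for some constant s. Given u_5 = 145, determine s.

u_4 = 33 + s
u_5 = 151 + 6s
So 151 + 6s = 145, giving s = -1.

-1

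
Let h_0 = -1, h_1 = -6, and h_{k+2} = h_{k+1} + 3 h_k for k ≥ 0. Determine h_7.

h_2 = (-6) + 3*(-1) = -9
h_3 = (-9) + 3*(-6) = -27
h_4 = (-27) + 3*(-9) = -54
h_5 = (-54) + 3*(-27) = -135
h_6 = (-135) + 3*(-54) = -297
h_7 = (-297) + 3*(-135) = -702

-702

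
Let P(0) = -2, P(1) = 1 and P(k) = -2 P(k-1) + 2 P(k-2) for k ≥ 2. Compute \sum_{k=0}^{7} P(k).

P(2) = -2·1 + 2·(-2) = -6
P(3) = -2·(-6) + 2·1 = 14
P(4) = -2·14 + 2·(-6) = -40
P(5) = -2·(-40) + 2·14 = 108
P(6) = -2·108 + 2·(-40) = -296
P(7) = -2·(-296) + 2·108 = 808
Sum = (-2) + 1 + (-6) + 14 + (-40) + 108 + (-296) + 808 = 587

587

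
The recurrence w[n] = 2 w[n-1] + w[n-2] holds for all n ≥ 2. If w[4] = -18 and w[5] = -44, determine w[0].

6

Rearranging, w[n-2] = w[n] - 2 w[n-1].
w[3] = -44 - 2(-18) = -8
w[2] = -18 - 2(-8) = -2
w[1] = -8 - 2(-2) = -4
w[0] = -2 - 2(-4) = 6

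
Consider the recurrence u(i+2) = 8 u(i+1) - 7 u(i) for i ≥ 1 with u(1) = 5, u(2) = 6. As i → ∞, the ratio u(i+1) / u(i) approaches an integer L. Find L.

The characteristic equation is r^2 - 8r + 7 = 0, which factors as (r - 7)(r - 1) = 0.
So the roots are 7 and 1. Since |7| > |1| and the coefficient of 7^i is non-zero, the ratio tends to 7.

7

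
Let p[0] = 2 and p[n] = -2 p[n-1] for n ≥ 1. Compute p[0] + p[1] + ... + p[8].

p[1] = -2*2 = -4
p[2] = -2*(-4) = 8
p[3] = -2*8 = -16
p[4] = -2*(-16) = 32
p[5] = -2*32 = -64
p[6] = -2*(-64) = 128
p[7] = -2*128 = -256
p[8] = -2*(-256) = 512
Sum = 2 + (-4) + 8 + (-16) + 32 + (-64) + 128 + (-256) + 512 = 342

342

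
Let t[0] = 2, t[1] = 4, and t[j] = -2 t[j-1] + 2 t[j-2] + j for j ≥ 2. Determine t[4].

-30

t[2] = -2·4 + 2·2 + 2 = -2
t[3] = -2·(-2) + 2·4 + 3 = 15
t[4] = -2·15 + 2·(-2) + 4 = -30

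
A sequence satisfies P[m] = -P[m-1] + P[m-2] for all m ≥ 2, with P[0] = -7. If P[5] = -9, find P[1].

Let P[1] = z.
P[2] = -7 - z
P[3] = 7 + 2z
P[4] = -14 - 3z
P[5] = 21 + 5z
So 21 + 5z = -9, giving z = -6.

-6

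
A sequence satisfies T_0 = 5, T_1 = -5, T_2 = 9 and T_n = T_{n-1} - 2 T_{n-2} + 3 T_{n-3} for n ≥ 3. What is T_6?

T_3 = 9 - 2·(-5) + 3·5 = 34
T_4 = 34 - 2·9 + 3·(-5) = 1
T_5 = 1 - 2·34 + 3·9 = -40
T_6 = (-40) - 2·1 + 3·34 = 60

60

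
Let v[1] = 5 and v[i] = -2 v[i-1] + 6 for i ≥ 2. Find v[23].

The fixed point is 6/(1 + 2) = 2, so v[i] - 2 = -2(v[i-1] - 2).
Hence v[i] = 3·(-2)^{i-1} + 2.
v[23] = 3·(-2)^{22} + 2 = 3·4194304 + 2 = 12582914.

12582914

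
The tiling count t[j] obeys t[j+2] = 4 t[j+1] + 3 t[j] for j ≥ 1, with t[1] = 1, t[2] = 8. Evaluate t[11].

t[3] = 4*8 + 3*1 = 35
t[4] = 4*35 + 3*8 = 164
t[5] = 4*164 + 3*35 = 761
t[6] = 4*761 + 3*164 = 3536
t[7] = 4*3536 + 3*761 = 16427
t[8] = 4*16427 + 3*3536 = 76316
t[9] = 4*76316 + 3*16427 = 354545
t[10] = 4*354545 + 3*76316 = 1647128
t[11] = 4*1647128 + 3*354545 = 7652147

7652147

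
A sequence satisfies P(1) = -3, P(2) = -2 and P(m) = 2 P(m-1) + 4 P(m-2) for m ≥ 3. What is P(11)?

-160768

P(3) = 2*(-2) + 4*(-3) = -16
P(4) = 2*(-16) + 4*(-2) = -40
P(5) = 2*(-40) + 4*(-16) = -144
P(6) = 2*(-144) + 4*(-40) = -448
P(7) = 2*(-448) + 4*(-144) = -1472
P(8) = 2*(-1472) + 4*(-448) = -4736
P(9) = 2*(-4736) + 4*(-1472) = -15360
P(10) = 2*(-15360) + 4*(-4736) = -49664
P(11) = 2*(-49664) + 4*(-15360) = -160768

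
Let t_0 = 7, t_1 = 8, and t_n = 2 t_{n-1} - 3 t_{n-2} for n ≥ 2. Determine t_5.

-4

t_2 = 2·8 - 3·7 = -5
t_3 = 2·(-5) - 3·8 = -34
t_4 = 2·(-34) - 3·(-5) = -53
t_5 = 2·(-53) - 3·(-34) = -4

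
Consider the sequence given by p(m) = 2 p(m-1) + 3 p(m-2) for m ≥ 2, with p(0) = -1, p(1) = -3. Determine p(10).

p(2) = 2·(-3) + 3·(-1) = -9
p(3) = 2·(-9) + 3·(-3) = -27
p(4) = 2·(-27) + 3·(-9) = -81
p(5) = 2·(-81) + 3·(-27) = -243
p(6) = 2·(-243) + 3·(-81) = -729
p(7) = 2·(-729) + 3·(-243) = -2187
p(8) = 2·(-2187) + 3·(-729) = -6561
p(9) = 2·(-6561) + 3·(-2187) = -19683
p(10) = 2·(-19683) + 3·(-6561) = -59049

-59049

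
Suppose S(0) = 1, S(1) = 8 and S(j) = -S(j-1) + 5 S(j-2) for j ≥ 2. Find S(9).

S(2) = -8 + 5(1) = -3
S(3) = -(-3) + 5(8) = 43
S(4) = -43 + 5(-3) = -58
S(5) = -(-58) + 5(43) = 273
S(6) = -273 + 5(-58) = -563
S(7) = -(-563) + 5(273) = 1928
S(8) = -1928 + 5(-563) = -4743
S(9) = -(-4743) + 5(1928) = 14383

14383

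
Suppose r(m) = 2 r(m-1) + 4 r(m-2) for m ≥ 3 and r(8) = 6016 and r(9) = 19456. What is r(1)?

Rearranging, r(m-2) = (r(m) - 2 r(m-1)) / 4.
r(7) = (19456 - 2(6016)) / 4 = 7424/4 = 1856
r(6) = (6016 - 2(1856)) / 4 = 2304/4 = 576
r(5) = (1856 - 2(576)) / 4 = 704/4 = 176
r(4) = (576 - 2(176)) / 4 = 224/4 = 56
r(3) = (176 - 2(56)) / 4 = 64/4 = 16
r(2) = (56 - 2(16)) / 4 = 24/4 = 6
r(1) = (16 - 2(6)) / 4 = 4/4 = 1

1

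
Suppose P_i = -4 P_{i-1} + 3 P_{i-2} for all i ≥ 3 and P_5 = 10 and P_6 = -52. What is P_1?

-6

Rearranging, P_{i-2} = (P_i + 4 P_{i-1}) / 3.
P_4 = (-52 + 4·10) / 3 = -12/3 = -4
P_3 = (10 + 4·(-4)) / 3 = -6/3 = -2
P_2 = (-4 + 4·(-2)) / 3 = -12/3 = -4
P_1 = (-2 + 4·(-4)) / 3 = -18/3 = -6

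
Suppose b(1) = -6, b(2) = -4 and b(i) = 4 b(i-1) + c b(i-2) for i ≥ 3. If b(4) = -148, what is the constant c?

3

b(3) = -16 - 6c
b(4) = -64 - 28c
So -64 - 28c = -148, giving c = 3.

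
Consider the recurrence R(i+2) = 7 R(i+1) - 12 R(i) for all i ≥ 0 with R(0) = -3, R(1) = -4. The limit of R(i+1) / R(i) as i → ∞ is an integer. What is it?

4

The characteristic equation is r^2 - 7r + 12 = 0, which factors as (r - 4)(r - 3) = 0.
So the roots are 4 and 3. Since |4| > |3| and the coefficient of 4^i is non-zero, the ratio tends to 4.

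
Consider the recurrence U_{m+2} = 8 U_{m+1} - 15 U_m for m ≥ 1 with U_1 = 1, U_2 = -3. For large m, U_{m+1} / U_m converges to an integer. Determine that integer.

5

The characteristic equation is r^2 - 8r + 15 = 0, which factors as (r - 5)(r - 3) = 0.
So the roots are 5 and 3. Since |5| > |3| and the coefficient of 5^m is non-zero, the ratio tends to 5.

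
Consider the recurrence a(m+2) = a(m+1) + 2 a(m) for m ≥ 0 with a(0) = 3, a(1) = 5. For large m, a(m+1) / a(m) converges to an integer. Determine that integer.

2

The characteristic equation is r^2 - r - 2 = 0, which factors as (r - 2)(r + 1) = 0.
So the roots are 2 and -1. Since |2| > |-1| and the coefficient of 2^m is non-zero, the ratio tends to 2.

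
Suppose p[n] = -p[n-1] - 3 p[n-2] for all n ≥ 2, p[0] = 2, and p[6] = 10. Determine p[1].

-1

Let p[1] = w.
p[2] = -6 - w
p[3] = 6 - 2w
p[4] = 12 + 5w
p[5] = -30 + w
p[6] = -6 - 16w
So -6 - 16w = 10, giving w = -1.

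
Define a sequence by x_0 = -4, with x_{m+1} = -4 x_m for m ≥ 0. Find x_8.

x_1 = -4*(-4) = 16
x_2 = -4*16 = -64
x_3 = -4*(-64) = 256
x_4 = -4*256 = -1024
x_5 = -4*(-1024) = 4096
x_6 = -4*4096 = -16384
x_7 = -4*(-16384) = 65536
x_8 = -4*65536 = -262144

-262144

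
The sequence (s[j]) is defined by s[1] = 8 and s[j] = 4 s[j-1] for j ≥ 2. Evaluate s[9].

s[2] = 4·8 = 32
s[3] = 4·32 = 128
s[4] = 4·128 = 512
s[5] = 4·512 = 2048
s[6] = 4·2048 = 8192
s[7] = 4·8192 = 32768
s[8] = 4·32768 = 131072
s[9] = 4·131072 = 524288

524288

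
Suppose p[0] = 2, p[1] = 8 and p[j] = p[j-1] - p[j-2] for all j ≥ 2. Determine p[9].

p[2] = 8 - 2 = 6
p[3] = 6 - 8 = -2
p[4] = (-2) - 6 = -8
p[5] = (-8) - (-2) = -6
p[6] = (-6) - (-8) = 2
p[7] = 2 - (-6) = 8
p[8] = 8 - 2 = 6
p[9] = 6 - 8 = -2

-2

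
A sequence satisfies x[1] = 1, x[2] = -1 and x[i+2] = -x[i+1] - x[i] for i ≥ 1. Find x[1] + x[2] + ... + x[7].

x[3] = -(-1) - 1 = 0
x[4] = -0 - (-1) = 1
x[5] = -1 - 0 = -1
x[6] = -(-1) - 1 = 0
x[7] = -0 - (-1) = 1
Sum = 1 + (-1) + 0 + 1 + (-1) + 0 + 1 = 1

1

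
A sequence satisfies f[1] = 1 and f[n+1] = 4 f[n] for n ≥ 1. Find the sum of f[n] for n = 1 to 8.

f[2] = 4*1 = 4
f[3] = 4*4 = 16
f[4] = 4*16 = 64
f[5] = 4*64 = 256
f[6] = 4*256 = 1024
f[7] = 4*1024 = 4096
f[8] = 4*4096 = 16384
Sum = 1 + 4 + 16 + 64 + 256 + 1024 + 4096 + 16384 = 21845

21845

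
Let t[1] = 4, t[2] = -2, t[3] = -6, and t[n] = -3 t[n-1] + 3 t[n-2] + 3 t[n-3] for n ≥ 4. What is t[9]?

t[4] = -3(-6) + 3(-2) + 3(4) = 24
t[5] = -3(24) + 3(-6) + 3(-2) = -96
t[6] = -3(-96) + 3(24) + 3(-6) = 342
t[7] = -3(342) + 3(-96) + 3(24) = -1242
t[8] = -3(-1242) + 3(342) + 3(-96) = 4464
t[9] = -3(4464) + 3(-1242) + 3(342) = -16092

-16092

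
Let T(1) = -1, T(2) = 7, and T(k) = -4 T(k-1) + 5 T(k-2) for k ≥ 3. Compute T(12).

T(3) = -4(7) + 5(-1) = -33
T(4) = -4(-33) + 5(7) = 167
T(5) = -4(167) + 5(-33) = -833
T(6) = -4(-833) + 5(167) = 4167
T(7) = -4(4167) + 5(-833) = -20833
T(8) = -4(-20833) + 5(4167) = 104167
T(9) = -4(104167) + 5(-20833) = -520833
T(10) = -4(-520833) + 5(104167) = 2604167
T(11) = -4(2604167) + 5(-520833) = -13020833
T(12) = -4(-13020833) + 5(2604167) = 65104167

65104167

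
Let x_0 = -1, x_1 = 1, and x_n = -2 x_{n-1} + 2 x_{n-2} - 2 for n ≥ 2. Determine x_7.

742

x_2 = -2*1 + 2*(-1) - 2 = -6
x_3 = -2*(-6) + 2*1 - 2 = 12
x_4 = -2*12 + 2*(-6) - 2 = -38
x_5 = -2*(-38) + 2*12 - 2 = 98
x_6 = -2*98 + 2*(-38) - 2 = -274
x_7 = -2*(-274) + 2*98 - 2 = 742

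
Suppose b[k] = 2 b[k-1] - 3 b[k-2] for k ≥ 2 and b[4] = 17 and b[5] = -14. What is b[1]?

Rearranging, b[k-2] = (b[k] - 2 b[k-1]) / -3.
b[3] = (-14 - 2·17) / -3 = -48/-3 = 16
b[2] = (17 - 2·16) / -3 = -15/-3 = 5
b[1] = (16 - 2·5) / -3 = 6/-3 = -2

-2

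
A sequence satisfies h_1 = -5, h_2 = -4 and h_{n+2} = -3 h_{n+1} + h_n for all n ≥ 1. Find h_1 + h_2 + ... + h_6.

-216

h_3 = -3*(-4) + (-5) = 7
h_4 = -3*7 + (-4) = -25
h_5 = -3*(-25) + 7 = 82
h_6 = -3*82 + (-25) = -271
Sum = (-5) + (-4) + 7 + (-25) + 82 + (-271) = -216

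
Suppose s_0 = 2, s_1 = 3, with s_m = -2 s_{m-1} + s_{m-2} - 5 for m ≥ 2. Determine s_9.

3579

s_2 = -2(3) + 2 - 5 = -9
s_3 = -2(-9) + 3 - 5 = 16
s_4 = -2(16) + (-9) - 5 = -46
s_5 = -2(-46) + 16 - 5 = 103
s_6 = -2(103) + (-46) - 5 = -257
s_7 = -2(-257) + 103 - 5 = 612
s_8 = -2(612) + (-257) - 5 = -1486
s_9 = -2(-1486) + 612 - 5 = 3579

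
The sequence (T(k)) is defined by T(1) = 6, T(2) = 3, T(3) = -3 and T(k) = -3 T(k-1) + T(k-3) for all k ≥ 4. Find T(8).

1020

T(4) = -3(-3) + 6 = 15
T(5) = -3(15) + 3 = -42
T(6) = -3(-42) + (-3) = 123
T(7) = -3(123) + 15 = -354
T(8) = -3(-354) + (-42) = 1020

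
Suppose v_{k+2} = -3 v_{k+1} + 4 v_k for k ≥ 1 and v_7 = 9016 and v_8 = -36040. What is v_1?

7

Rearranging, v_{k-2} = (v_k + 3 v_{k-1}) / 4.
v_6 = (-36040 + 3(9016)) / 4 = -8992/4 = -2248
v_5 = (9016 + 3(-2248)) / 4 = 2272/4 = 568
v_4 = (-2248 + 3(568)) / 4 = -544/4 = -136
v_3 = (568 + 3(-136)) / 4 = 160/4 = 40
v_2 = (-136 + 3(40)) / 4 = -16/4 = -4
v_1 = (40 + 3(-4)) / 4 = 28/4 = 7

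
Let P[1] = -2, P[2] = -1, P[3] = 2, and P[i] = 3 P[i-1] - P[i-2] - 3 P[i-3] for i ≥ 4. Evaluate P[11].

P[4] = 3·2 - (-1) - 3·(-2) = 13
P[5] = 3·13 - 2 - 3·(-1) = 40
P[6] = 3·40 - 13 - 3·2 = 101
P[7] = 3·101 - 40 - 3·13 = 224
P[8] = 3·224 - 101 - 3·40 = 451
P[9] = 3·451 - 224 - 3·101 = 826
P[10] = 3·826 - 451 - 3·224 = 1355
P[11] = 3·1355 - 826 - 3·451 = 1886

1886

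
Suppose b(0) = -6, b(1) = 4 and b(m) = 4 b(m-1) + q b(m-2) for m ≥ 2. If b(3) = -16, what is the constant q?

4

b(2) = 16 - 6q
b(3) = 64 - 20q
So 64 - 20q = -16, giving q = 4.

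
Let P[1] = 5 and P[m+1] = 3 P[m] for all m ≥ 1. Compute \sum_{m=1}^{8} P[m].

P[2] = 3(5) = 15
P[3] = 3(15) = 45
P[4] = 3(45) = 135
P[5] = 3(135) = 405
P[6] = 3(405) = 1215
P[7] = 3(1215) = 3645
P[8] = 3(3645) = 10935
Sum = 5 + 15 + 45 + 135 + 405 + 1215 + 3645 + 10935 = 16400

16400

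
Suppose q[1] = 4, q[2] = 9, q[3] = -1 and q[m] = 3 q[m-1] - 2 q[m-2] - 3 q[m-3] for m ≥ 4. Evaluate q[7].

q[4] = 3(-1) - 2(9) - 3(4) = -33
q[5] = 3(-33) - 2(-1) - 3(9) = -124
q[6] = 3(-124) - 2(-33) - 3(-1) = -303
q[7] = 3(-303) - 2(-124) - 3(-33) = -562

-562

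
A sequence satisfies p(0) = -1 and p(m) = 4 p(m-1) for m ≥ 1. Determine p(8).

p(1) = 4·(-1) = -4
p(2) = 4·(-4) = -16
p(3) = 4·(-16) = -64
p(4) = 4·(-64) = -256
p(5) = 4·(-256) = -1024
p(6) = 4·(-1024) = -4096
p(7) = 4·(-4096) = -16384
p(8) = 4·(-16384) = -65536

-65536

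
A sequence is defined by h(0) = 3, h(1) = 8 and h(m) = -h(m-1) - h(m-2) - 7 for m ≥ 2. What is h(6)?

h(2) = -8 - 3 - 7 = -18
h(3) = -(-18) - 8 - 7 = 3
h(4) = -3 - (-18) - 7 = 8
h(5) = -8 - 3 - 7 = -18
h(6) = -(-18) - 8 - 7 = 3

3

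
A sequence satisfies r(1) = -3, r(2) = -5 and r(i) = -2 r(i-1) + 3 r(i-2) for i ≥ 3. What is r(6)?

r(3) = -2·(-5) + 3·(-3) = 1
r(4) = -2·1 + 3·(-5) = -17
r(5) = -2·(-17) + 3·1 = 37
r(6) = -2·37 + 3·(-17) = -125

-125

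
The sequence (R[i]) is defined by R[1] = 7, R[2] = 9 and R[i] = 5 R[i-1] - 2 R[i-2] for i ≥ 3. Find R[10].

1230009

R[3] = 5(9) - 2(7) = 31
R[4] = 5(31) - 2(9) = 137
R[5] = 5(137) - 2(31) = 623
R[6] = 5(623) - 2(137) = 2841
R[7] = 5(2841) - 2(623) = 12959
R[8] = 5(12959) - 2(2841) = 59113
R[9] = 5(59113) - 2(12959) = 269647
R[10] = 5(269647) - 2(59113) = 1230009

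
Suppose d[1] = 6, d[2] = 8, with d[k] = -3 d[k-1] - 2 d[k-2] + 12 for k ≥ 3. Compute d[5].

-144

d[3] = -3·8 - 2·6 + 12 = -24
d[4] = -3·(-24) - 2·8 + 12 = 68
d[5] = -3·68 - 2·(-24) + 12 = -144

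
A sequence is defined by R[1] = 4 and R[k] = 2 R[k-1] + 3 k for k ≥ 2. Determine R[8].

1634

R[2] = 2*4 + 6 = 14
R[3] = 2*14 + 9 = 37
R[4] = 2*37 + 12 = 86
R[5] = 2*86 + 15 = 187
R[6] = 2*187 + 18 = 392
R[7] = 2*392 + 21 = 805
R[8] = 2*805 + 24 = 1634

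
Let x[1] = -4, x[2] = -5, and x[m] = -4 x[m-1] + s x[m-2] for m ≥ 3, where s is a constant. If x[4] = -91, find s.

-1

x[3] = 20 - 4s
x[4] = -80 + 11s
So -80 + 11s = -91, giving s = -1.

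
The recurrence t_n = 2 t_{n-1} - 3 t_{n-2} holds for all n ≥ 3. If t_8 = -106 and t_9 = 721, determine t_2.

Rearranging, t_{n-2} = (t_n - 2 t_{n-1}) / -3.
t_7 = (721 - 2*(-106)) / -3 = 933/-3 = -311
t_6 = (-106 - 2*(-311)) / -3 = 516/-3 = -172
t_5 = (-311 - 2*(-172)) / -3 = 33/-3 = -11
t_4 = (-172 - 2*(-11)) / -3 = -150/-3 = 50
t_3 = (-11 - 2*50) / -3 = -111/-3 = 37
t_2 = (50 - 2*37) / -3 = -24/-3 = 8

8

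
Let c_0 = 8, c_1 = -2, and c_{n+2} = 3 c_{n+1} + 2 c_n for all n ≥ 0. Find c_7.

4394

c_2 = 3·(-2) + 2·8 = 10
c_3 = 3·10 + 2·(-2) = 26
c_4 = 3·26 + 2·10 = 98
c_5 = 3·98 + 2·26 = 346
c_6 = 3·346 + 2·98 = 1234
c_7 = 3·1234 + 2·346 = 4394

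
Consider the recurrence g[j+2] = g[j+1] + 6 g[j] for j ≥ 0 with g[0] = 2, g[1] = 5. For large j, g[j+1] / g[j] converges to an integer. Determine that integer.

3

The characteristic equation is r^2 - r - 6 = 0, which factors as (r - 3)(r + 2) = 0.
So the roots are 3 and -2. Since |3| > |-2| and the coefficient of 3^j is non-zero, the ratio tends to 3.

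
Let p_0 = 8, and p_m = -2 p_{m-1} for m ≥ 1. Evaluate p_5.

p_1 = -2(8) = -16
p_2 = -2(-16) = 32
p_3 = -2(32) = -64
p_4 = -2(-64) = 128
p_5 = -2(128) = -256

-256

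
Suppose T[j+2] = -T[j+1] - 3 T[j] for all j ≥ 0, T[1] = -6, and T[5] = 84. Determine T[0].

Let T[0] = w.
T[2] = 6 - 3w
T[3] = 12 + 3w
T[4] = -30 + 6w
T[5] = -6 - 15w
So -6 - 15w = 84, giving w = -6.

-6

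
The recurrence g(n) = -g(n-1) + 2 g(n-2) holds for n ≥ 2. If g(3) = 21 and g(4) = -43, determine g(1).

Rearranging, g(n-2) = (g(n) + g(n-1)) / 2.
g(2) = (-43 + 21) / 2 = -22/2 = -11
g(1) = (21 + (-11)) / 2 = 10/2 = 5

5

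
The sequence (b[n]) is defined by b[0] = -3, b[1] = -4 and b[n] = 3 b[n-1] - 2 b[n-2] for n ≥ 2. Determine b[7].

b[2] = 3·(-4) - 2·(-3) = -6
b[3] = 3·(-6) - 2·(-4) = -10
b[4] = 3·(-10) - 2·(-6) = -18
b[5] = 3·(-18) - 2·(-10) = -34
b[6] = 3·(-34) - 2·(-18) = -66
b[7] = 3·(-66) - 2·(-34) = -130

-130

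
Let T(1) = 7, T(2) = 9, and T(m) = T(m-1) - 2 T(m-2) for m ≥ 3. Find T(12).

361

T(3) = 9 - 2*7 = -5
T(4) = (-5) - 2*9 = -23
T(5) = (-23) - 2*(-5) = -13
T(6) = (-13) - 2*(-23) = 33
T(7) = 33 - 2*(-13) = 59
T(8) = 59 - 2*33 = -7
T(9) = (-7) - 2*59 = -125
T(10) = (-125) - 2*(-7) = -111
T(11) = (-111) - 2*(-125) = 139
T(12) = 139 - 2*(-111) = 361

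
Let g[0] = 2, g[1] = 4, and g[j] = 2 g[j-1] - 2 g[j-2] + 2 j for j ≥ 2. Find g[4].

20

g[2] = 2(4) - 2(2) + 4 = 8
g[3] = 2(8) - 2(4) + 6 = 14
g[4] = 2(14) - 2(8) + 8 = 20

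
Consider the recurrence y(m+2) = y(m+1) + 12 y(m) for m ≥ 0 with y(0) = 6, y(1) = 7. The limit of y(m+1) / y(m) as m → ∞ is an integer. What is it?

The characteristic equation is r^2 - r - 12 = 0, which factors as (r - 4)(r + 3) = 0.
So the roots are 4 and -3. Since |4| > |-3| and the coefficient of 4^m is non-zero, the ratio tends to 4.

4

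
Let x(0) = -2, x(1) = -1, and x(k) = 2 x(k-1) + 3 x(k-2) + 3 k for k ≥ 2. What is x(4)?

10

x(2) = 2*(-1) + 3*(-2) + 6 = -2
x(3) = 2*(-2) + 3*(-1) + 9 = 2
x(4) = 2*2 + 3*(-2) + 12 = 10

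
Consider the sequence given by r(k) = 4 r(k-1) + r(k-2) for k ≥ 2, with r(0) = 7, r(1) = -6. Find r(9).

r(2) = 4(-6) + 7 = -17
r(3) = 4(-17) + (-6) = -74
r(4) = 4(-74) + (-17) = -313
r(5) = 4(-313) + (-74) = -1326
r(6) = 4(-1326) + (-313) = -5617
r(7) = 4(-5617) + (-1326) = -23794
r(8) = 4(-23794) + (-5617) = -100793
r(9) = 4(-100793) + (-23794) = -426966

-426966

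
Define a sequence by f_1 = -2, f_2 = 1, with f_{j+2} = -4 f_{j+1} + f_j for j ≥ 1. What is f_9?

-34130

f_3 = -4*1 + (-2) = -6
f_4 = -4*(-6) + 1 = 25
f_5 = -4*25 + (-6) = -106
f_6 = -4*(-106) + 25 = 449
f_7 = -4*449 + (-106) = -1902
f_8 = -4*(-1902) + 449 = 8057
f_9 = -4*8057 + (-1902) = -34130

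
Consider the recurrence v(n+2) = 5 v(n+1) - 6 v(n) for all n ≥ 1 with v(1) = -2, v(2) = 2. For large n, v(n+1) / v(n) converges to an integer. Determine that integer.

3

The characteristic equation is r^2 - 5r + 6 = 0, which factors as (r - 3)(r - 2) = 0.
So the roots are 3 and 2. Since |3| > |2| and the coefficient of 3^n is non-zero, the ratio tends to 3.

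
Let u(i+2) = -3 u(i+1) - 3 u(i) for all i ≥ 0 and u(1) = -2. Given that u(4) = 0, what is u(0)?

1

Let u(0) = v.
u(2) = 6 - 3v
u(3) = -12 + 9v
u(4) = 18 - 18v
So 18 - 18v = 0, giving v = 1.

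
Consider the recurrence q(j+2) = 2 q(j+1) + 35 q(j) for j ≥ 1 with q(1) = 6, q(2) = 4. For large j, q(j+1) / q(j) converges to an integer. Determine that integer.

7

The characteristic equation is r^2 - 2r - 35 = 0, which factors as (r - 7)(r + 5) = 0.
So the roots are 7 and -5. Since |7| > |-5| and the coefficient of 7^j is non-zero, the ratio tends to 7.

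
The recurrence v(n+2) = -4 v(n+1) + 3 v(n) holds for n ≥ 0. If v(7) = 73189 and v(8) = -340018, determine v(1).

Rearranging, v(n-2) = (v(n) + 4 v(n-1)) / 3.
v(6) = (-340018 + 4·73189) / 3 = -47262/3 = -15754
v(5) = (73189 + 4·(-15754)) / 3 = 10173/3 = 3391
v(4) = (-15754 + 4·3391) / 3 = -2190/3 = -730
v(3) = (3391 + 4·(-730)) / 3 = 471/3 = 157
v(2) = (-730 + 4·157) / 3 = -102/3 = -34
v(1) = (157 + 4·(-34)) / 3 = 21/3 = 7

7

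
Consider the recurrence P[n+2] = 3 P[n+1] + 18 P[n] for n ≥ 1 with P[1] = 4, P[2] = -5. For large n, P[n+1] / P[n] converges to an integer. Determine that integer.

6

The characteristic equation is r^2 - 3r - 18 = 0, which factors as (r - 6)(r + 3) = 0.
So the roots are 6 and -3. Since |6| > |-3| and the coefficient of 6^n is non-zero, the ratio tends to 6.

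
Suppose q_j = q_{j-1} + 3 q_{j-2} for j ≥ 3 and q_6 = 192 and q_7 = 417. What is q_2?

9

Rearranging, q_{j-2} = (q_j - q_{j-1}) / 3.
q_5 = (417 - 192) / 3 = 225/3 = 75
q_4 = (192 - 75) / 3 = 117/3 = 39
q_3 = (75 - 39) / 3 = 36/3 = 12
q_2 = (39 - 12) / 3 = 27/3 = 9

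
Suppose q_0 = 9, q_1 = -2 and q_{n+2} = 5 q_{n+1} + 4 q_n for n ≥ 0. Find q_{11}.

139452602

q_2 = 5·(-2) + 4·9 = 26
q_3 = 5·26 + 4·(-2) = 122
q_4 = 5·122 + 4·26 = 714
q_5 = 5·714 + 4·122 = 4058
q_6 = 5·4058 + 4·714 = 23146
q_7 = 5·23146 + 4·4058 = 131962
q_8 = 5·131962 + 4·23146 = 752394
q_9 = 5·752394 + 4·131962 = 4289818
q_{10} = 5·4289818 + 4·752394 = 24458666
q_{11} = 5·24458666 + 4·4289818 = 139452602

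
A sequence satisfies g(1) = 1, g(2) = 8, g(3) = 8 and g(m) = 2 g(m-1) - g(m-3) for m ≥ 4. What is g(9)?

g(4) = 2*8 - 1 = 15
g(5) = 2*15 - 8 = 22
g(6) = 2*22 - 8 = 36
g(7) = 2*36 - 15 = 57
g(8) = 2*57 - 22 = 92
g(9) = 2*92 - 36 = 148

148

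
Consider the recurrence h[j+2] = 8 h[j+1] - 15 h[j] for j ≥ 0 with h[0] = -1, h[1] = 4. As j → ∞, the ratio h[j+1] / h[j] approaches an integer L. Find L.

5

The characteristic equation is r^2 - 8r + 15 = 0, which factors as (r - 5)(r - 3) = 0.
So the roots are 5 and 3. Since |5| > |3| and the coefficient of 5^j is non-zero, the ratio tends to 5.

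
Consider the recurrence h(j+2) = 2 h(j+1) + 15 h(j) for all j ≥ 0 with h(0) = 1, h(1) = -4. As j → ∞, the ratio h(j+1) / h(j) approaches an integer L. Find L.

5

The characteristic equation is r^2 - 2r - 15 = 0, which factors as (r - 5)(r + 3) = 0.
So the roots are 5 and -3. Since |5| > |-3| and the coefficient of 5^j is non-zero, the ratio tends to 5.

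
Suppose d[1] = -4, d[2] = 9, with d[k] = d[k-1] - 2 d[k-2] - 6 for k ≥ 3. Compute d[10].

d[3] = 9 - 2(-4) - 6 = 11
d[4] = 11 - 2(9) - 6 = -13
d[5] = (-13) - 2(11) - 6 = -41
d[6] = (-41) - 2(-13) - 6 = -21
d[7] = (-21) - 2(-41) - 6 = 55
d[8] = 55 - 2(-21) - 6 = 91
d[9] = 91 - 2(55) - 6 = -25
d[10] = (-25) - 2(91) - 6 = -213

-213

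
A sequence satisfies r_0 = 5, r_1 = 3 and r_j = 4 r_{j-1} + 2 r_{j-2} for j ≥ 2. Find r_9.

r_2 = 4(3) + 2(5) = 22
r_3 = 4(22) + 2(3) = 94
r_4 = 4(94) + 2(22) = 420
r_5 = 4(420) + 2(94) = 1868
r_6 = 4(1868) + 2(420) = 8312
r_7 = 4(8312) + 2(1868) = 36984
r_8 = 4(36984) + 2(8312) = 164560
r_9 = 4(164560) + 2(36984) = 732208

732208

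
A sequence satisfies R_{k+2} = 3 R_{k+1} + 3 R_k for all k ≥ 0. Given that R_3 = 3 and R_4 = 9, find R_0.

Rearranging, R_{k-2} = (R_k - 3 R_{k-1}) / 3.
R_2 = (9 - 3(3)) / 3 = 0/3 = 0
R_1 = (3 - 3(0)) / 3 = 3/3 = 1
R_0 = (0 - 3(1)) / 3 = -3/3 = -1

-1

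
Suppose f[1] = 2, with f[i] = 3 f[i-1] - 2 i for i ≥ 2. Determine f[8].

f[2] = 3*2 - 4 = 2
f[3] = 3*2 - 6 = 0
f[4] = 3*0 - 8 = -8
f[5] = 3*(-8) - 10 = -34
f[6] = 3*(-34) - 12 = -114
f[7] = 3*(-114) - 14 = -356
f[8] = 3*(-356) - 16 = -1084

-1084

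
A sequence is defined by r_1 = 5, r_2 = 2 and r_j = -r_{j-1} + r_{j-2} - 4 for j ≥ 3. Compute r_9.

-13

r_3 = -2 + 5 - 4 = -1
r_4 = -(-1) + 2 - 4 = -1
r_5 = -(-1) + (-1) - 4 = -4
r_6 = -(-4) + (-1) - 4 = -1
r_7 = -(-1) + (-4) - 4 = -7
r_8 = -(-7) + (-1) - 4 = 2
r_9 = -2 + (-7) - 4 = -13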